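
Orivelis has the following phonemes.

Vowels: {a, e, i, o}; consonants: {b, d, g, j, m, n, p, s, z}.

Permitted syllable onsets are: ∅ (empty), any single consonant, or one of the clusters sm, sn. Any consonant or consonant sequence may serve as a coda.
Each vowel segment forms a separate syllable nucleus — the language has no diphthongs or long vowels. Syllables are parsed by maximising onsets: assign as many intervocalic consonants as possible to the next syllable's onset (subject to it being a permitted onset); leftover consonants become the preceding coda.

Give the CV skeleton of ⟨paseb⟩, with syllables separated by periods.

Nuclei (vowels): a, e → 2 syllables.
σ1/σ2 boundary: /s/ → onset of the next syllable (single consonants are always licit onsets).
Putting it together: pa.seb.
Mapping each syllable to C/V: /pa/ → CV, /seb/ → CVC.

CV.CVC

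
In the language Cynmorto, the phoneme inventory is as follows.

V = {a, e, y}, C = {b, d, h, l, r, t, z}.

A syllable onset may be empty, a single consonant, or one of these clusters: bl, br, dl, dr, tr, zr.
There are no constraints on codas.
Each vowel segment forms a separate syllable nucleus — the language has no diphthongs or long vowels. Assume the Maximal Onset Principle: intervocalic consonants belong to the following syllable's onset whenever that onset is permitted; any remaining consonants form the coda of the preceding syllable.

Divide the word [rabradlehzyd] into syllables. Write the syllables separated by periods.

ra.bra.dleh.zyd

The vowels are a, a, e, y — 4 nuclei, so 4 syllables.
V1 /a/ – V2 /a/: /br/ is a licit onset in full, so it all attaches to the next syllable.
V2 /a/ – V3 /e/: /dl/ is a licit onset in full, so it all attaches to the next syllable.
V3 /e/ – V4 /y/: /hz/ — longest licit onset from the right is /z/, leaving /h/ as coda.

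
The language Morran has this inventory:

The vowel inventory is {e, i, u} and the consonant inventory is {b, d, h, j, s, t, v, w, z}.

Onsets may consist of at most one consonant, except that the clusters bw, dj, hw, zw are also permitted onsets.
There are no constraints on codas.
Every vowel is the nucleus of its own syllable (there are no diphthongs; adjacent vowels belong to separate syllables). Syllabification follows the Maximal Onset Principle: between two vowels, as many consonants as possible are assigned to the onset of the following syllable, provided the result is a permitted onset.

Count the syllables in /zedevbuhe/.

Nuclei (vowels): e, e, u, e → 4 syllables.

4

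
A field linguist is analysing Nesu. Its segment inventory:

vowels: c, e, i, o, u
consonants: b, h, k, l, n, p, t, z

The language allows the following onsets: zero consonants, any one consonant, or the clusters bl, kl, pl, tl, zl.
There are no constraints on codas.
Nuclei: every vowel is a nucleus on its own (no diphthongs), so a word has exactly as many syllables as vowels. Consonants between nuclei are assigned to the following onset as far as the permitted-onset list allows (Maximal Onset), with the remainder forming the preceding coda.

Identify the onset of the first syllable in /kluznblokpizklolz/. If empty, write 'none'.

kl

Nuclei (vowels): u, o, i, o → 4 syllables.
σ1/σ2 boundary: /znbl/ — longest licit onset from the right is /bl/, leaving /zn/ as coda.
σ2/σ3 boundary: /kp/ — longest licit onset from the right is /p/, leaving /k/ as coda.
σ3/σ4 boundary: cluster /zkl/ — the longest permitted-onset suffix is /kl/; onset = /kl/, preceding coda = /z/.
So the parse is kluzn.blok.piz.klolz.
Syllable 1 is /kluzn/: onset /kl/, nucleus /u/, coda /zn/.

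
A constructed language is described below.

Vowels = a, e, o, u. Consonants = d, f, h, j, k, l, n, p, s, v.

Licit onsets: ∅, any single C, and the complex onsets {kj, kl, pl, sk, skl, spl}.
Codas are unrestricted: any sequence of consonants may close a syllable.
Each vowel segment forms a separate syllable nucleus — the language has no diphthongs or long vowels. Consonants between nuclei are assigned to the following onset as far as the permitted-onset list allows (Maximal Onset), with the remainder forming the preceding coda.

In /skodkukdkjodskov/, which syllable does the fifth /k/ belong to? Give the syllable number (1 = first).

The vowels are o, u, o, o — 4 nuclei, so 4 syllables.
Between /o/ (V1) and /u/ (V2): /dk/; trying suffixes from longest down, /k/ is the first permitted one, so coda /d/ | onset /k/.
Between /u/ (V2) and /o/ (V3): cluster /kdkj/ — the longest permitted-onset suffix is /kj/; onset = /kj/, preceding coda = /kd/.
Between /o/ (V3) and /o/ (V4): cluster /dsk/ — the longest permitted-onset suffix is /sk/; onset = /sk/, preceding coda = /d/.
Result: skod.kukd.kjod.skov.
The fifth /k/ is in the onset of syllable 4 (/skov/).

4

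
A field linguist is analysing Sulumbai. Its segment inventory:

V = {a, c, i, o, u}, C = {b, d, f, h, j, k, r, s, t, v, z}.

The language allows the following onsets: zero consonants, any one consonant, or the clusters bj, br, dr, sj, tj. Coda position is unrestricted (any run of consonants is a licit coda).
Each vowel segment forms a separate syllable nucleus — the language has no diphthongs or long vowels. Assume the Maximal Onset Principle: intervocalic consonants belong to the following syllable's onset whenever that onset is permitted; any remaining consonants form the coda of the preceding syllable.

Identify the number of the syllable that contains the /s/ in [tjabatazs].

Nuclei (vowels): a, a, a → 3 syllables.
σ1/σ2 boundary: just /b/ — single C goes to the following onset.
σ2/σ3 boundary: /t/ is a single consonant, so it becomes the next onset.
Syllabification: tja.ba.tazs.
The /s/ is in the coda of syllable 3 (/tazs/).

3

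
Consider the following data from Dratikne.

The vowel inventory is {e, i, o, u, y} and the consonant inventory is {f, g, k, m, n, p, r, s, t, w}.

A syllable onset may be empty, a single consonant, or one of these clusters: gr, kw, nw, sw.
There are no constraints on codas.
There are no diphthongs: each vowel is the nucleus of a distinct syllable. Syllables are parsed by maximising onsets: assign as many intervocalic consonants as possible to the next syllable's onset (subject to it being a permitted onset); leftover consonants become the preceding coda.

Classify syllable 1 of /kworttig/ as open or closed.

Vowels present: o, i; each is a nucleus, giving 2 syllables.
V1 /o/ – V2 /i/: /rtt/; trying suffixes from longest down, /t/ is the first permitted one, so coda /rt/ | onset /t/.
So the parse is kwort.tig.
Syllable 1 is /kwort/ with coda /rt/, so it is closed.

closed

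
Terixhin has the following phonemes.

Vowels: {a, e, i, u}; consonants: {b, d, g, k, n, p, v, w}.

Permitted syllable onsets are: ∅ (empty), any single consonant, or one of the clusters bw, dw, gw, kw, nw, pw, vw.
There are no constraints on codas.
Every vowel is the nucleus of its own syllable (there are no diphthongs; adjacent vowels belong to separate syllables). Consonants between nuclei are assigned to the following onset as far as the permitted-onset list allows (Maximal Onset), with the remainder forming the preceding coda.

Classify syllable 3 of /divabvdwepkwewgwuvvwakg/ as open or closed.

closed

Vowels present: i, a, e, e, u, a; each is a nucleus, giving 6 syllables.
σ1/σ2 boundary: /v/ → onset of the next syllable (single consonants are always licit onsets).
σ2/σ3 boundary: /bvdw/ splits as /bv/ + /dw/ (/dw/ is the longest suffix that is a licit onset).
σ3/σ4 boundary: /pkw/; trying suffixes from longest down, /kw/ is the first permitted one, so coda /p/ | onset /kw/.
σ4/σ5 boundary: cluster /wgw/ — the longest permitted-onset suffix is /gw/; onset = /gw/, preceding coda = /w/.
σ5/σ6 boundary: cluster /vvw/ — the longest permitted-onset suffix is /vw/; onset = /vw/, preceding coda = /v/.
Putting it together: di.vabv.dwep.kwew.gwuv.vwakg.
Syllable 3 is /dwep/ with coda /p/, so it is closed.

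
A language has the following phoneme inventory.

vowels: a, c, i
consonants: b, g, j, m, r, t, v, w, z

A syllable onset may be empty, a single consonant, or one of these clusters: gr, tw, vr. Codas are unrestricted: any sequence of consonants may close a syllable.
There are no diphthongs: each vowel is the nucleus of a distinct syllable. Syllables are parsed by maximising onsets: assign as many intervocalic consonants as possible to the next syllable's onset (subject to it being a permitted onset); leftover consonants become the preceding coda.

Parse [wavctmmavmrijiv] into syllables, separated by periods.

Vowels present: a, c, a, i, i; each is a nucleus, giving 5 syllables.
/a…c/ gap (V1→V2): /v/ is a single consonant, so it becomes the next onset.
/c…a/ gap (V2→V3): /tmm/ — longest licit onset from the right is /m/, leaving /tm/ as coda.
/a…i/ gap (V3→V4): /vmr/ — longest licit onset from the right is /r/, leaving /vm/ as coda.
/i…i/ gap (V4→V5): /j/ → onset of the next syllable (single consonants are always licit onsets).

wa.vctm.mavm.ri.jiv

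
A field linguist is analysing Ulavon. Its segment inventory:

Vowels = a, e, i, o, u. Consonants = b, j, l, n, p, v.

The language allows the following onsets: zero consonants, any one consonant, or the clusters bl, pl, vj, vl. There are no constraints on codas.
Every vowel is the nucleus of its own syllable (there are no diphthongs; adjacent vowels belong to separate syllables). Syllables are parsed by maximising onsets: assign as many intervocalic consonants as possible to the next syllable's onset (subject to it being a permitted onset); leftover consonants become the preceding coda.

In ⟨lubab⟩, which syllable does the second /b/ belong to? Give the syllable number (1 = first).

2

Nuclei (vowels): u, a → 2 syllables.
σ1/σ2 boundary: just /b/ — single C goes to the following onset.
Putting it together: lu.bab.
The second /b/ is in the coda of syllable 2 (/bab/).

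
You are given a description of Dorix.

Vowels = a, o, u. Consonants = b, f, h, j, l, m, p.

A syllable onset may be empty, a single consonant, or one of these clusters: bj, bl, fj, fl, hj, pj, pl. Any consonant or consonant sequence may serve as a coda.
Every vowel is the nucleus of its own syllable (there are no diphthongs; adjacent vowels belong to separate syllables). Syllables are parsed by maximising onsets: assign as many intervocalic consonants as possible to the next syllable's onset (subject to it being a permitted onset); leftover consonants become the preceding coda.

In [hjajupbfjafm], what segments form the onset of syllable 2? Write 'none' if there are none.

j

The vowels are a, u, a — 3 nuclei, so 3 syllables.
σ1/σ2 boundary: just /j/ — single C goes to the following onset.
σ2/σ3 boundary: /pbfj/; trying suffixes from longest down, /fj/ is the first permitted one, so coda /pb/ | onset /fj/.
Putting it together: hja.jupb.fjafm.
Syllable 2 is /jupb/: onset /j/, nucleus /u/, coda /pb/.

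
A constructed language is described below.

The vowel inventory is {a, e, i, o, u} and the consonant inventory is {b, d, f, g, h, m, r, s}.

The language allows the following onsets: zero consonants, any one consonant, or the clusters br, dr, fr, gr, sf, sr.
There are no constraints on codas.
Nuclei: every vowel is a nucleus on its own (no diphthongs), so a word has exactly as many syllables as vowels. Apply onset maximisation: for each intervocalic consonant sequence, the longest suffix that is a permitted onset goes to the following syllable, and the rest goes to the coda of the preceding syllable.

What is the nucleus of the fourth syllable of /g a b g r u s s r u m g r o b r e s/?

Nuclei (vowels): a, u, u, o, e → 5 syllables.
The fourth nucleus (vowel 4 from the left) is /o/.

o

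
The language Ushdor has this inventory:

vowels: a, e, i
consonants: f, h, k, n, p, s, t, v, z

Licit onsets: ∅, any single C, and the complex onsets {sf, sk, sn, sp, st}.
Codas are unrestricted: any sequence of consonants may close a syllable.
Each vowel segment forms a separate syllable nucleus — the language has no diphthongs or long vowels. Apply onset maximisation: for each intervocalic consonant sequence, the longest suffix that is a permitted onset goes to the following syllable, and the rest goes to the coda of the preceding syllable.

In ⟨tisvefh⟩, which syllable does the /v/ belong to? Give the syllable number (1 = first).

2

Vowels present: i, e; each is a nucleus, giving 2 syllables.
/i…e/ gap (V1→V2): cluster /sv/ — the longest permitted-onset suffix is /v/; onset = /v/, preceding coda = /s/.
So the parse is tis.vefh.
The /v/ is in the onset of syllable 2 (/vefh/).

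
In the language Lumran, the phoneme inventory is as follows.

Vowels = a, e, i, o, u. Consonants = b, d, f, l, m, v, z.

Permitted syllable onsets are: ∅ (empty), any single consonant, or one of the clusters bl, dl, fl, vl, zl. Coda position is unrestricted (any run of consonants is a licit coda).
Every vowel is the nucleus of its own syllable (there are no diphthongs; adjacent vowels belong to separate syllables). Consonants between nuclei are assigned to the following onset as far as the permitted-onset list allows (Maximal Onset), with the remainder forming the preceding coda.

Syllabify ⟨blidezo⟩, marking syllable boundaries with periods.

The vowels are i, e, o — 3 nuclei, so 3 syllables.
/i…e/ gap (V1→V2): just /d/ — single C goes to the following onset.
/e…o/ gap (V2→V3): /z/ → onset of the next syllable (single consonants are always licit onsets).

bli.de.zo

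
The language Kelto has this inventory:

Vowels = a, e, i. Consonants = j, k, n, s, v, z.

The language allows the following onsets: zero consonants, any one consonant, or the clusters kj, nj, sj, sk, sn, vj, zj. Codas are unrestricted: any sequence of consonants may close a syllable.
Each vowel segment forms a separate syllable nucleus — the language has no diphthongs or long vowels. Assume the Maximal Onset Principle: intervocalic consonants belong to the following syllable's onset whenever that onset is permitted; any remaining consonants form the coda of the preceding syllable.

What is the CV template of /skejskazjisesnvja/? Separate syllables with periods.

CCVC.CCV.CCV.CVCC.CCV

Nuclei (vowels): e, a, i, e, a → 5 syllables.
V1 /e/ – V2 /a/: /jsk/ — longest licit onset from the right is /sk/, leaving /j/ as coda.
V2 /a/ – V3 /i/: /zj/ — entire cluster is a permitted onset → onset /zj/, coda ∅.
V3 /i/ – V4 /e/: just /s/ — single C goes to the following onset.
V4 /e/ – V5 /a/: cluster /snvj/ — the longest permitted-onset suffix is /vj/; onset = /vj/, preceding coda = /sn/.
Putting it together: skej.ska.zji.sesn.vja.
Mapping each syllable to C/V: /skej/ → CCVC, /ska/ → CCV, /zji/ → CCV, /sesn/ → CVCC, /vja/ → CCV.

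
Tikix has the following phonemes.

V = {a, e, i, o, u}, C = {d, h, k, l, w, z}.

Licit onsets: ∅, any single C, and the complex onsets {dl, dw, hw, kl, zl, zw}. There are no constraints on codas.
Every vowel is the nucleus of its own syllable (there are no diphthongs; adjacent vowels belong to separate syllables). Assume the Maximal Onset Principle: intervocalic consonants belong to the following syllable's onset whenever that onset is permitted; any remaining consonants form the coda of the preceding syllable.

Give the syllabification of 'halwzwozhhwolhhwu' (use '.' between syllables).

The vowels are a, o, o, u — 4 nuclei, so 4 syllables.
V1 /a/ – V2 /o/: /lwzw/; trying suffixes from longest down, /zw/ is the first permitted one, so coda /lw/ | onset /zw/.
V2 /o/ – V3 /o/: /zhhw/ splits as /zh/ + /hw/ (/hw/ is the longest suffix that is a licit onset).
V3 /o/ – V4 /u/: /lhhw/ splits as /lh/ + /hw/ (/hw/ is the longest suffix that is a licit onset).

halw.zwozh.hwolh.hwu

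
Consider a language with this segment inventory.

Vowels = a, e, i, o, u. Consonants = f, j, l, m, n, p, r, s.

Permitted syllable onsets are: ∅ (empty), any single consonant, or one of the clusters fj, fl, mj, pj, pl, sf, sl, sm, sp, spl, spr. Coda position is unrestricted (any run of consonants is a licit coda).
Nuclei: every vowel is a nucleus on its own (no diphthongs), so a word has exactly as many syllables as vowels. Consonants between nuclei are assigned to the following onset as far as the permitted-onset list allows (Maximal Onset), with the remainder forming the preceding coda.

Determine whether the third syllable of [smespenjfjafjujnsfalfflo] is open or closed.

Vowels present: e, e, a, u, a, o; each is a nucleus, giving 6 syllables.
σ1/σ2 boundary: cluster /sp/ — /sp/ is itself a permitted onset, so the whole cluster goes right; preceding coda = ∅.
σ2/σ3 boundary: cluster /njfj/ — the longest permitted-onset suffix is /fj/; onset = /fj/, preceding coda = /nj/.
σ3/σ4 boundary: /fj/ is a licit onset in full, so it all attaches to the next syllable.
σ4/σ5 boundary: /jnsf/; trying suffixes from longest down, /sf/ is the first permitted one, so coda /jn/ | onset /sf/.
σ5/σ6 boundary: /lffl/ — longest licit onset from the right is /fl/, leaving /lf/ as coda.
Syllabification: sme.spenj.fja.fjujn.sfalf.flo.
Syllable 3 is /fja/; it ends in its nucleus with no coda, so it is open.

open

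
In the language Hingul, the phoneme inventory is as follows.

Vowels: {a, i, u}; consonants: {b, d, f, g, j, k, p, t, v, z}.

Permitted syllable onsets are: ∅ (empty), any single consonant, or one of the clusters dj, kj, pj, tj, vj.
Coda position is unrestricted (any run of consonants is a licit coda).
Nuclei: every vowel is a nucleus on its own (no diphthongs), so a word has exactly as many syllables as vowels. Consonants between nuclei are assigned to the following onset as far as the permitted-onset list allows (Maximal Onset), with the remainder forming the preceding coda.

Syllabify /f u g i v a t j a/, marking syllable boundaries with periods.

Vowels present: u, i, a, a; each is a nucleus, giving 4 syllables.
Between /u/ (V1) and /i/ (V2): just /g/ — single C goes to the following onset.
Between /i/ (V2) and /a/ (V3): just /v/ — single C goes to the following onset.
Between /a/ (V3) and /a/ (V4): cluster /tj/ — /tj/ is itself a permitted onset, so the whole cluster goes right; preceding coda = ∅.

fu.gi.va.tja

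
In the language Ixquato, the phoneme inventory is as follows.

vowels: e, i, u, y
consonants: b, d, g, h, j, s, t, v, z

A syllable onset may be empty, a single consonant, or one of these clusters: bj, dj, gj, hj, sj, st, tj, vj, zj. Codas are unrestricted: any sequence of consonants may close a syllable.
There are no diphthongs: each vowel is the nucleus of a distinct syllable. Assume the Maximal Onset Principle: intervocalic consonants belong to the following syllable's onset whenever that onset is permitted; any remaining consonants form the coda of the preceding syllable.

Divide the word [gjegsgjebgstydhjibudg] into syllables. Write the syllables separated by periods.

Nuclei (vowels): e, e, y, i, u → 5 syllables.
Between /e/ (V1) and /e/ (V2): cluster /gsgj/ — the longest permitted-onset suffix is /gj/; onset = /gj/, preceding coda = /gs/.
Between /e/ (V2) and /y/ (V3): /bgst/ splits as /bg/ + /st/ (/st/ is the longest suffix that is a licit onset).
Between /y/ (V3) and /i/ (V4): /dhj/; trying suffixes from longest down, /hj/ is the first permitted one, so coda /d/ | onset /hj/.
Between /i/ (V4) and /u/ (V5): /b/ is a single consonant, so it becomes the next onset.

gjegs.gjebg.styd.hji.budg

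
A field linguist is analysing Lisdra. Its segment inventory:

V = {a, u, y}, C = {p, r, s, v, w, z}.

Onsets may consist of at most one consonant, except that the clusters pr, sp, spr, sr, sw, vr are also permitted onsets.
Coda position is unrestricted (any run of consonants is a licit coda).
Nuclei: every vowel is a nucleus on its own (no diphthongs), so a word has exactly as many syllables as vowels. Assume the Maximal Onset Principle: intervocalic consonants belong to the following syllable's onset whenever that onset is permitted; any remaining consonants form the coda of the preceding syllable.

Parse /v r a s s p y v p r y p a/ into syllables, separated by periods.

Nuclei (vowels): a, y, y, a → 4 syllables.
V1 /a/ – V2 /y/: /ssp/ — longest licit onset from the right is /sp/, leaving /s/ as coda.
V2 /y/ – V3 /y/: /vpr/ splits as /v/ + /pr/ (/pr/ is the longest suffix that is a licit onset).
V3 /y/ – V4 /a/: /p/ → onset of the next syllable (single consonants are always licit onsets).

vras.spyv.pry.pa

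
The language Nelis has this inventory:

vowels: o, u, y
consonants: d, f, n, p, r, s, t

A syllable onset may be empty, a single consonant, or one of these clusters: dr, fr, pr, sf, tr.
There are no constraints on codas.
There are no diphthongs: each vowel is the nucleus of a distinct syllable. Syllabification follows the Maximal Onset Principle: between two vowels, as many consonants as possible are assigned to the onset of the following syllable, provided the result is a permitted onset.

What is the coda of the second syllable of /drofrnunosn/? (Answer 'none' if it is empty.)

none

The vowels are o, u, o — 3 nuclei, so 3 syllables.
Between /o/ (V1) and /u/ (V2): /frn/ splits as /fr/ + /n/ (/n/ is the longest suffix that is a licit onset).
Between /u/ (V2) and /o/ (V3): /n/ → onset of the next syllable (single consonants are always licit onsets).
Putting it together: drofr.nu.nosn.
Syllable 2 is /nu/: onset /n/, nucleus /u/, coda ∅.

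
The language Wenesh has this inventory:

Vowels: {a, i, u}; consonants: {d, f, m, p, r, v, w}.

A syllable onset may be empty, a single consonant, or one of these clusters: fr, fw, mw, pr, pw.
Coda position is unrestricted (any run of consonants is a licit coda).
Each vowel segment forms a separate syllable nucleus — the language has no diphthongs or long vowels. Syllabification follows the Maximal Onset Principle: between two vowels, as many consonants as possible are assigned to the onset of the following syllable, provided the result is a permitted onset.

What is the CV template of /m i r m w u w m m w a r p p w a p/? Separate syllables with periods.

Nuclei (vowels): i, u, a, a → 4 syllables.
/i…u/ gap (V1→V2): /rmw/ — longest licit onset from the right is /mw/, leaving /r/ as coda.
/u…a/ gap (V2→V3): /wmmw/ splits as /wm/ + /mw/ (/mw/ is the longest suffix that is a licit onset).
/a…a/ gap (V3→V4): /rppw/ — longest licit onset from the right is /pw/, leaving /rp/ as coda.
Syllabification: mir.mwuwm.mwarp.pwap.
Mapping each syllable to C/V: /mir/ → CVC, /mwuwm/ → CCVCC, /mwarp/ → CCVCC, /pwap/ → CCVC.

CVC.CCVCC.CCVCC.CCVC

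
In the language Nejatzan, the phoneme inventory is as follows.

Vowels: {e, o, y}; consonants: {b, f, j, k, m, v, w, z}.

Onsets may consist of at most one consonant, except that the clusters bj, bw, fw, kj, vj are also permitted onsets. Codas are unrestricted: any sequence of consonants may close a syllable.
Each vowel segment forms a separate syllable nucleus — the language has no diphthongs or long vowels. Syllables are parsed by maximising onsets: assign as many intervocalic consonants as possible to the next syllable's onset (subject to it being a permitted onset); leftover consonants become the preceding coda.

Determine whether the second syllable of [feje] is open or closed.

open

The vowels are e, e — 2 nuclei, so 2 syllables.
V1 /e/ – V2 /e/: /j/ is a single consonant, so it becomes the next onset.
Result: fe.je.
Syllable 2 is /je/; it ends in its nucleus with no coda, so it is open.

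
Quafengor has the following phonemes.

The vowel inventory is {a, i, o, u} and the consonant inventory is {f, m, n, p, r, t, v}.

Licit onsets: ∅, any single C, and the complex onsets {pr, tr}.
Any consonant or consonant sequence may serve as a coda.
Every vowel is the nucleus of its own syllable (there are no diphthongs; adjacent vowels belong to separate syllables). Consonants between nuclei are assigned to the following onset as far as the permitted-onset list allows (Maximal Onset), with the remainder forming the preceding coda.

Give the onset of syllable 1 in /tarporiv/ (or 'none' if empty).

Nuclei (vowels): a, o, i → 3 syllables.
Between /a/ (V1) and /o/ (V2): cluster /rp/ — the longest permitted-onset suffix is /p/; onset = /p/, preceding coda = /r/.
Between /o/ (V2) and /i/ (V3): /r/ → onset of the next syllable (single consonants are always licit onsets).
Syllabification: tar.po.riv.
Syllable 1 is /tar/: onset /t/, nucleus /a/, coda /r/.

t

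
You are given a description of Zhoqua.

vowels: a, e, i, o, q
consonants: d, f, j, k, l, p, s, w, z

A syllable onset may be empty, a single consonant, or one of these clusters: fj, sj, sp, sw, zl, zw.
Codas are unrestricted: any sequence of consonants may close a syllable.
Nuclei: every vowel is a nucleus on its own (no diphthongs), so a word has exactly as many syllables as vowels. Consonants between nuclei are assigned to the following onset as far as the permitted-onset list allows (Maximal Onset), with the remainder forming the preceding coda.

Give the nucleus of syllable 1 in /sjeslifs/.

The vowels are e, i — 2 nuclei, so 2 syllables.
The first nucleus (vowel 1 from the left) is /e/.

e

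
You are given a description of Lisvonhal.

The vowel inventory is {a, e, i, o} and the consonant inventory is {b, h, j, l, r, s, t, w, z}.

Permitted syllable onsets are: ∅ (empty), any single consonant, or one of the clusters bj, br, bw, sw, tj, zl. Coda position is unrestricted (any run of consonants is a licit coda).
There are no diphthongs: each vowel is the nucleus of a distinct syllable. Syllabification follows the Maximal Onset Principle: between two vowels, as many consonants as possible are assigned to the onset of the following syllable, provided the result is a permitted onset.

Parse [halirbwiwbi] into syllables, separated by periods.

Nuclei (vowels): a, i, i, i → 4 syllables.
Between /a/ (V1) and /i/ (V2): /l/ is a single consonant, so it becomes the next onset.
Between /i/ (V2) and /i/ (V3): cluster /rbw/ — the longest permitted-onset suffix is /bw/; onset = /bw/, preceding coda = /r/.
Between /i/ (V3) and /i/ (V4): cluster /wb/ — the longest permitted-onset suffix is /b/; onset = /b/, preceding coda = /w/.

ha.lir.bwiw.bi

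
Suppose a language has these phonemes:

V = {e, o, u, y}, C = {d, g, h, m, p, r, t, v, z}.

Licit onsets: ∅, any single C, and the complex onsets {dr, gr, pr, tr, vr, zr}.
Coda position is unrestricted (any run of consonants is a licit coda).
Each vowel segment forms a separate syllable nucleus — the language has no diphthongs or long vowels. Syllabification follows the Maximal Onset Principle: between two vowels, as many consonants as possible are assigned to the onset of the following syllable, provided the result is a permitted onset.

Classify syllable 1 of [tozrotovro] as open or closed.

The vowels are o, o, o, o — 4 nuclei, so 4 syllables.
V1 /o/ – V2 /o/: cluster /zr/ — /zr/ is itself a permitted onset, so the whole cluster goes right; preceding coda = ∅.
V2 /o/ – V3 /o/: /t/ → onset of the next syllable (single consonants are always licit onsets).
V3 /o/ – V4 /o/: /vr/ is a licit onset in full, so it all attaches to the next syllable.
So the parse is to.zro.to.vro.
Syllable 1 is /to/; it ends in its nucleus with no coda, so it is open.

open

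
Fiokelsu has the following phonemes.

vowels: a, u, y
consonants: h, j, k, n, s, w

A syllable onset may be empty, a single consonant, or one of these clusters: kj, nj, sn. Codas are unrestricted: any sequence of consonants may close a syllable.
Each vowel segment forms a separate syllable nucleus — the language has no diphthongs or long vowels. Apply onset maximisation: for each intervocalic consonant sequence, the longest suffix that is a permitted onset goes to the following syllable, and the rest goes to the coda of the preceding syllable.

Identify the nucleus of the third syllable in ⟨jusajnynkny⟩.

Nuclei (vowels): u, a, y, y → 4 syllables.
The third nucleus (vowel 3 from the left) is /y/.

y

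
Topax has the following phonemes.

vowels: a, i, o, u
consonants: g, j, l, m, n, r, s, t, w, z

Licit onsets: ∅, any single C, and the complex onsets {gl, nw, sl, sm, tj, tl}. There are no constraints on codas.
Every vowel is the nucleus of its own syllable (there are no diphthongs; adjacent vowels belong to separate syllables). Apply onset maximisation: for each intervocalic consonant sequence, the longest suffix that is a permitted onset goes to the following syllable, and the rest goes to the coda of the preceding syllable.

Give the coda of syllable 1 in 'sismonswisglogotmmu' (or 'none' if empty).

none

The vowels are i, o, i, o, o, u — 6 nuclei, so 6 syllables.
/i…o/ gap (V1→V2): cluster /sm/ — /sm/ is itself a permitted onset, so the whole cluster goes right; preceding coda = ∅.
/o…i/ gap (V2→V3): /nsw/; trying suffixes from longest down, /w/ is the first permitted one, so coda /ns/ | onset /w/.
/i…o/ gap (V3→V4): cluster /sgl/ — the longest permitted-onset suffix is /gl/; onset = /gl/, preceding coda = /s/.
/o…o/ gap (V4→V5): just /g/ — single C goes to the following onset.
/o…u/ gap (V5→V6): /tmm/ splits as /tm/ + /m/ (/m/ is the longest suffix that is a licit onset).
So the parse is si.smons.wis.glo.gotm.mu.
Syllable 1 is /si/: onset /s/, nucleus /i/, coda ∅.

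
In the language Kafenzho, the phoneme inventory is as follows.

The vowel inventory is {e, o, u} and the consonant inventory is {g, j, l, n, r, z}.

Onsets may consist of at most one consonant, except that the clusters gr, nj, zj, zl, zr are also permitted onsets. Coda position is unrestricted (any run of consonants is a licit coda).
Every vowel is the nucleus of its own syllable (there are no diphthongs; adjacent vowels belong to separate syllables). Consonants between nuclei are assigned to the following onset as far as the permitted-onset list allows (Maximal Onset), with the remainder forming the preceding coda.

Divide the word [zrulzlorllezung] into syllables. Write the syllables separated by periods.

zrul.zlorl.le.zung

Vowels present: u, o, e, u; each is a nucleus, giving 4 syllables.
V1 /u/ – V2 /o/: /lzl/ — longest licit onset from the right is /zl/, leaving /l/ as coda.
V2 /o/ – V3 /e/: cluster /rll/ — the longest permitted-onset suffix is /l/; onset = /l/, preceding coda = /rl/.
V3 /e/ – V4 /u/: just /z/ — single C goes to the following onset.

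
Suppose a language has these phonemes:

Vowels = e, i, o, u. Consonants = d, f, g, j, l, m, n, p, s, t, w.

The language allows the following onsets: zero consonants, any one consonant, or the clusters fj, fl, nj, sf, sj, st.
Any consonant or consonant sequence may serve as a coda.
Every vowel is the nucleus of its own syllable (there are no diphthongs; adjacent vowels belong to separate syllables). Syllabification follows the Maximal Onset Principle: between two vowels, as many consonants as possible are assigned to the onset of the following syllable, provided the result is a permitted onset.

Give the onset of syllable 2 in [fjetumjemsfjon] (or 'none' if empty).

t

The vowels are e, u, e, o — 4 nuclei, so 4 syllables.
Between /e/ (V1) and /u/ (V2): /t/ is a single consonant, so it becomes the next onset.
Between /u/ (V2) and /e/ (V3): /mj/ splits as /m/ + /j/ (/j/ is the longest suffix that is a licit onset).
Between /e/ (V3) and /o/ (V4): /msfj/ — longest licit onset from the right is /fj/, leaving /ms/ as coda.
Putting it together: fje.tum.jems.fjon.
Syllable 2 is /tum/: onset /t/, nucleus /u/, coda /m/.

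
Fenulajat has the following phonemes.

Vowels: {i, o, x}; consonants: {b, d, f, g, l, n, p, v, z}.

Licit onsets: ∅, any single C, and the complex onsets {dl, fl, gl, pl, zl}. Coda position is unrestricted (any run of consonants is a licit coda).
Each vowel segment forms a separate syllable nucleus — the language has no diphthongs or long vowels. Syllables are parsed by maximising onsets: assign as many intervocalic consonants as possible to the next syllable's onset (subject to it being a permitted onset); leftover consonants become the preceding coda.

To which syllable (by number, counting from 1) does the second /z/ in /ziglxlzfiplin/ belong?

2

The vowels are i, x, i, i — 4 nuclei, so 4 syllables.
/i…x/ gap (V1→V2): cluster /gl/ — /gl/ is itself a permitted onset, so the whole cluster goes right; preceding coda = ∅.
/x…i/ gap (V2→V3): /lzf/ splits as /lz/ + /f/ (/f/ is the longest suffix that is a licit onset).
/i…i/ gap (V3→V4): /pl/ is a licit onset in full, so it all attaches to the next syllable.
Syllabification: zi.glxlz.fi.plin.
The second /z/ is in the coda of syllable 2 (/glxlz/).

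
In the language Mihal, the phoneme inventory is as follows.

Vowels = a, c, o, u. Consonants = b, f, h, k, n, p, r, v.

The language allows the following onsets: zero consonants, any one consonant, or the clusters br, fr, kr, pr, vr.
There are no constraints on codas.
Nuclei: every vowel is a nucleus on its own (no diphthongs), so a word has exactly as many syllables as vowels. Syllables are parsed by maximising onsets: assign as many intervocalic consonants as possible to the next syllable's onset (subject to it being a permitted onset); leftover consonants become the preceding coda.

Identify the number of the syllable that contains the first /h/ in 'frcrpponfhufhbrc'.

Nuclei (vowels): c, o, u, c → 4 syllables.
Between /c/ (V1) and /o/ (V2): cluster /rpp/ — the longest permitted-onset suffix is /p/; onset = /p/, preceding coda = /rp/.
Between /o/ (V2) and /u/ (V3): /nfh/ — longest licit onset from the right is /h/, leaving /nf/ as coda.
Between /u/ (V3) and /c/ (V4): /fhbr/; trying suffixes from longest down, /br/ is the first permitted one, so coda /fh/ | onset /br/.
Syllabification: frcrp.ponf.hufh.brc.
The first /h/ is in the onset of syllable 3 (/hufh/).

3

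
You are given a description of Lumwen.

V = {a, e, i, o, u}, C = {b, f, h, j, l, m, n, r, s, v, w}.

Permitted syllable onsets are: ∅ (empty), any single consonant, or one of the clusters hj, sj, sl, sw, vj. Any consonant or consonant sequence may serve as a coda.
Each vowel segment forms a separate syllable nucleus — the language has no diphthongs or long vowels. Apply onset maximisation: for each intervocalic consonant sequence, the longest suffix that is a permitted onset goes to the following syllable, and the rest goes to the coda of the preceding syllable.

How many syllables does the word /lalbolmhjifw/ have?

Nuclei (vowels): a, o, i → 3 syllables.

3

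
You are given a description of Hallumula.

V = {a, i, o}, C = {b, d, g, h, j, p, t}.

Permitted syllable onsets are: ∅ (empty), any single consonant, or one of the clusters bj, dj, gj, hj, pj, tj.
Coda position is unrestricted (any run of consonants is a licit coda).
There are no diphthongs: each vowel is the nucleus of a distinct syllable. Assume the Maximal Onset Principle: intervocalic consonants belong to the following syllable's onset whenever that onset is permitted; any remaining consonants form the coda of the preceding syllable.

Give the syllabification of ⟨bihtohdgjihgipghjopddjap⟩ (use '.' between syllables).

Vowels present: i, o, i, i, o, a; each is a nucleus, giving 6 syllables.
V1 /i/ – V2 /o/: /ht/ — longest licit onset from the right is /t/, leaving /h/ as coda.
V2 /o/ – V3 /i/: /hdgj/ — longest licit onset from the right is /gj/, leaving /hd/ as coda.
V3 /i/ – V4 /i/: /hg/; trying suffixes from longest down, /g/ is the first permitted one, so coda /h/ | onset /g/.
V4 /i/ – V5 /o/: /pghj/; trying suffixes from longest down, /hj/ is the first permitted one, so coda /pg/ | onset /hj/.
V5 /o/ – V6 /a/: /pddj/ — longest licit onset from the right is /dj/, leaving /pd/ as coda.

bih.tohd.gjih.gipg.hjopd.djap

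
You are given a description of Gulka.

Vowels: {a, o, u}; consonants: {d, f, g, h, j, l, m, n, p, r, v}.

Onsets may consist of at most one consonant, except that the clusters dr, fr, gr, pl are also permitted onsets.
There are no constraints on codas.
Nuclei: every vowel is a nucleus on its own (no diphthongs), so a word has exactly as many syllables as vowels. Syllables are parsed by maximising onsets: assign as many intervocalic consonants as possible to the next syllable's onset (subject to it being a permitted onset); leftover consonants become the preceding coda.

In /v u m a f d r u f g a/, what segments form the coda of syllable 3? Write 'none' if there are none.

f

Vowels present: u, a, u, a; each is a nucleus, giving 4 syllables.
V1 /u/ – V2 /a/: just /m/ — single C goes to the following onset.
V2 /a/ – V3 /u/: /fdr/; trying suffixes from longest down, /dr/ is the first permitted one, so coda /f/ | onset /dr/.
V3 /u/ – V4 /a/: cluster /fg/ — the longest permitted-onset suffix is /g/; onset = /g/, preceding coda = /f/.
So the parse is vu.maf.druf.ga.
Syllable 3 is /druf/: onset /dr/, nucleus /u/, coda /f/.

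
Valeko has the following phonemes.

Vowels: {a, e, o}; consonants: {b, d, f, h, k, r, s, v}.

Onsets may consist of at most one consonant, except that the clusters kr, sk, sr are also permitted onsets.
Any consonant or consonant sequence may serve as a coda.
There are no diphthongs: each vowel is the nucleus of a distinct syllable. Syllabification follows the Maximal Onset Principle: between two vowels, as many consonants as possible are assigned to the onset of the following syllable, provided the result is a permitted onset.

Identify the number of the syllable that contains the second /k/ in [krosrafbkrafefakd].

Nuclei (vowels): o, a, a, e, a → 5 syllables.
Between /o/ (V1) and /a/ (V2): /sr/ is a licit onset in full, so it all attaches to the next syllable.
Between /a/ (V2) and /a/ (V3): /fbkr/; trying suffixes from longest down, /kr/ is the first permitted one, so coda /fb/ | onset /kr/.
Between /a/ (V3) and /e/ (V4): /f/ → onset of the next syllable (single consonants are always licit onsets).
Between /e/ (V4) and /a/ (V5): /f/ → onset of the next syllable (single consonants are always licit onsets).
So the parse is kro.srafb.kra.fe.fakd.
The second /k/ is in the onset of syllable 3 (/kra/).

3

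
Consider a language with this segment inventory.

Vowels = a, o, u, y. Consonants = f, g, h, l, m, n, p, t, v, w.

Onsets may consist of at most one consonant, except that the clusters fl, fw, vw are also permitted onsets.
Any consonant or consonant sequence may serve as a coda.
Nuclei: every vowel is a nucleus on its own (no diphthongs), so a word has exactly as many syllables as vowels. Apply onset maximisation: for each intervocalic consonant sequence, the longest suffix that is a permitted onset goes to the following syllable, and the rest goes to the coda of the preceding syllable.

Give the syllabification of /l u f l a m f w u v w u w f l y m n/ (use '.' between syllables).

lu.flam.fwu.vwuw.flymn

Nuclei (vowels): u, a, u, u, y → 5 syllables.
/u…a/ gap (V1→V2): /fl/ — entire cluster is a permitted onset → onset /fl/, coda ∅.
/a…u/ gap (V2→V3): /mfw/ — longest licit onset from the right is /fw/, leaving /m/ as coda.
/u…u/ gap (V3→V4): /vw/ is a licit onset in full, so it all attaches to the next syllable.
/u…y/ gap (V4→V5): cluster /wfl/ — the longest permitted-onset suffix is /fl/; onset = /fl/, preceding coda = /w/.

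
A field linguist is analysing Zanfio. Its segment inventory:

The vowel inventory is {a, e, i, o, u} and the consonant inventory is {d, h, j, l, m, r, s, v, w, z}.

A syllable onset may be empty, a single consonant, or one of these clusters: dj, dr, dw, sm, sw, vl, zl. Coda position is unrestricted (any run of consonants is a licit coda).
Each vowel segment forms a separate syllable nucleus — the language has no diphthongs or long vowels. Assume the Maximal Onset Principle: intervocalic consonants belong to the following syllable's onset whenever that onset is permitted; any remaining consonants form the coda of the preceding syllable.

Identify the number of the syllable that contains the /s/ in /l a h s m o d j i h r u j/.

Vowels present: a, o, i, u; each is a nucleus, giving 4 syllables.
σ1/σ2 boundary: /hsm/; trying suffixes from longest down, /sm/ is the first permitted one, so coda /h/ | onset /sm/.
σ2/σ3 boundary: cluster /dj/ — /dj/ is itself a permitted onset, so the whole cluster goes right; preceding coda = ∅.
σ3/σ4 boundary: cluster /hr/ — the longest permitted-onset suffix is /r/; onset = /r/, preceding coda = /h/.
So the parse is lah.smo.djih.ruj.
The /s/ is in the onset of syllable 2 (/smo/).

2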